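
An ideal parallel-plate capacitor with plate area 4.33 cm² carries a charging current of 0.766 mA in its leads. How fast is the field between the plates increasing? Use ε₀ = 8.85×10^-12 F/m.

2.00×10^11 V/(m·s)

Charge continuity gives I_d = I = 7.66×10^-4 A between the plates.
Inverting I_d = ε₀ A dE/dt gives dE/dt = 7.66×10^-4 / (8.85×10^-12 · 4.33×10^-4) = 2.00×10^11 V/(m·s).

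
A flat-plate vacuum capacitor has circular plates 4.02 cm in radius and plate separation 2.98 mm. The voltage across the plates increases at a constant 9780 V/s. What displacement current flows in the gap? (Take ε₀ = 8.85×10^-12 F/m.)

C = ε₀A/d = (8.85×10^-12)(5.077×10^-3)/(2.98×10^-3) = 1.508×10^-11 F.
I_d = C dV/dt = (1.508×10^-11)(9780) = 1.47×10^-7 A.

1.47×10^-7 A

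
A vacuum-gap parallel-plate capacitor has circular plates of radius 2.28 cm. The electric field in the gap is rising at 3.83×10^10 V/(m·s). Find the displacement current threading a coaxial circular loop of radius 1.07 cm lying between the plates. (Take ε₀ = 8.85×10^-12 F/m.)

I_d = ε₀ dΦ_E/dt = ε₀ πR² (dE/dt) = (8.85×10^-12)(1.633×10^-3)(3.83×10^10) = 5.535×10^-4 A through the full plate area.
Since J_d is uniform, the enclosed fraction is (r/R)² = 0.2202, giving I_d,enc = 1.22×10^-4 A.

1.22×10^-4 A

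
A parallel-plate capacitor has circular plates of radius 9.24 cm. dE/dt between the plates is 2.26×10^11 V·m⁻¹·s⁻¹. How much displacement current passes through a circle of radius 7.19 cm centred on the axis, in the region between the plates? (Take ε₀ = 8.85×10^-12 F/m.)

Through the whole plate area (πR² = 0.02682 m²), I_d = ε₀ πR² dE/dt = 0.05364 A.
The field is uniform, so I_d,enc = I_d (r/R)² = (0.05364)(7.19/9.24)² = 0.0325 A.

0.0325 A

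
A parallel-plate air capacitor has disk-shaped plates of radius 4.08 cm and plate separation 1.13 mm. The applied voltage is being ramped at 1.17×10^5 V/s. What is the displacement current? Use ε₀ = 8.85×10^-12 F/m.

C = ε₀A/d = (8.85×10^-12)(5.230×10^-3)/(1.13×10^-3) = 4.096×10^-11 F.
I_d = C dV/dt = (4.096×10^-11)(1.17×10^5) = 4.79×10^-6 A.

4.79×10^-6 A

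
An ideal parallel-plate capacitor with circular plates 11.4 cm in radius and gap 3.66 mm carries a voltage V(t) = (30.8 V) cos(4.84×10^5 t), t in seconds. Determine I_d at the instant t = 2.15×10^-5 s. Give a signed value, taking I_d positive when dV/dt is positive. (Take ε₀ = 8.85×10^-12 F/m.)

dE/dt = (V₀ω/d)·−sin(ωt) with ωt = 10.406 rad: (30.8)(4.84×10^5)(0.8312)/(3.66×10^-3) = 3.385×10^9 V/(m·s).
I_d = ε₀ A dE/dt = (8.85×10^-12)(0.04083)(3.385×10^9) = 1.22×10^-3 A.

1.22×10^-3 A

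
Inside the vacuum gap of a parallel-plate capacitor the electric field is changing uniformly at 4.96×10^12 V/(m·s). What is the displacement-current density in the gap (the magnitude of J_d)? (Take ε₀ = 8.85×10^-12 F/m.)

43.9 A/m²

The displacement-current density is ε₀ ∂E/∂t = (8.85×10^-12)(4.96×10^12) = 43.9 A/m².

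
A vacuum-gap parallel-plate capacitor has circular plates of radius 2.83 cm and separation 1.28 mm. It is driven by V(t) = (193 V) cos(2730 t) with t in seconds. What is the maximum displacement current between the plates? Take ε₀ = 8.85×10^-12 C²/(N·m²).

The displacement current equals the conduction current C dV/dt, which peaks at C V₀ ω.
With C = ε₀A/d = (8.85×10^-12)(2.516×10^-3)/(1.28×10^-3) = 1.740×10^-11 F and ω = 2730 rad/s, I_d,max = (1.740×10^-11)(193)(2730) = 9.17×10^-6 A.

9.17×10^-6 A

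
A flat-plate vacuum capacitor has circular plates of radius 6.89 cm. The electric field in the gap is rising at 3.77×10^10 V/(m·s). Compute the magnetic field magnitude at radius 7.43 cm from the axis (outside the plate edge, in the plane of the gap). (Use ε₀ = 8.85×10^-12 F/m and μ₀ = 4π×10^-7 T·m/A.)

Total displacement current: I_d = ε₀(πR²)(dE/dt) = (8.85×10^-12)(0.01491)(3.77×10^10) = 4.975×10^-3 A.
For r ≥ R the full I_d is enclosed: B = μ₀ I_d/(2πr) = (4π×10^-7)(4.975×10^-3)/(2π·0.0743) = 1.34×10^-8 T.

1.34×10^-8 T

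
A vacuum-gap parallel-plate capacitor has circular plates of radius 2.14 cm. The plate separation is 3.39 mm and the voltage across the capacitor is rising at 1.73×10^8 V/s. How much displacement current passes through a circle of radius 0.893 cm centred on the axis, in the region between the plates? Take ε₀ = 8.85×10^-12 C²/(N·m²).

1.13×10^-4 A

dE/dt = (dV/dt)/d = 5.103×10^10 V/(m·s); I_d = ε₀(πR²)(dE/dt) = (8.85×10^-12)(1.439×10^-3)(5.103×10^10) = 6.499×10^-4 A.
Through an area πr² the displacement current is I_d·(πr²/πR²) = I_d (r/R)² = 1.13×10^-4 A.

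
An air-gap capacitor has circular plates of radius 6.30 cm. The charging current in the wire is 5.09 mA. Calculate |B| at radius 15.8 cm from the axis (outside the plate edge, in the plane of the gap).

6.44×10^-9 T

By continuity the displacement current in the gap matches the conduction current: I_d = 5.09×10^-3 A.
For r ≥ R the full I_d is enclosed: B = μ₀ I_d/(2πr) = (4π×10^-7)(5.09×10^-3)/(2π·0.158) = 6.44×10^-9 T.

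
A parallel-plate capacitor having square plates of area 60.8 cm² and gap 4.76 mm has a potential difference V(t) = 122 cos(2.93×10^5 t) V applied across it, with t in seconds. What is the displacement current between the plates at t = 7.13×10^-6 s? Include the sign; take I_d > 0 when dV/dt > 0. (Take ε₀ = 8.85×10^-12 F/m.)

dE/dt = (V₀ω/d)·−sin(ωt) with ωt = 2.08909 rad: (122)(2.93×10^5)(-0.8687)/(4.76×10^-3) = -6.524×10^9 V/(m·s).
I_d = ε₀ A dE/dt = (8.85×10^-12)(6.08×10^-3)(-6.524×10^9) = -3.51×10^-4 A.

-3.51×10^-4 A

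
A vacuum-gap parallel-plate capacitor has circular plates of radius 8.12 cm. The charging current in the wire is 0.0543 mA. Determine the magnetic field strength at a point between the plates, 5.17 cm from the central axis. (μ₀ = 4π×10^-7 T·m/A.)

Between the plates the displacement current equals the wire current: I_d = 0.0543 mA = 5.43×10^-5 A.
For r < R the Ampère–Maxwell law gives B(2πr) = μ₀ I_d (r²/R²), so B = μ₀ I_d r/(2πR²) = (4π×10^-7)(5.43×10^-5)(0.0517)/(2π·0.0812²) = 8.52×10^-11 T.

8.52×10^-11 T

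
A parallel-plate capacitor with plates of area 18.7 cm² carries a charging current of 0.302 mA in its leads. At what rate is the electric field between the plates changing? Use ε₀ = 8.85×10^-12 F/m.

1.82×10^10 V/(m·s)

The displacement current between the plates equals the conduction current, I_d = 0.302 mA.
Then dE/dt = I_d/(ε₀A) = 1.82×10^10 V/(m·s).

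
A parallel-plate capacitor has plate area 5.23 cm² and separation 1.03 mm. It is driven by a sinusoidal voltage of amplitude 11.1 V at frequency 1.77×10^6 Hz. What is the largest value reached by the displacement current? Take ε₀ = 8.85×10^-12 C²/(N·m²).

5.55×10^-4 A

(dE/dt)_max = V₀ω/d = 1.198×10^11 V/(m·s); ω = 2πf = 1.112×10^7 rad/s.
I_d,max = ε₀ A (dE/dt)_max = (8.85×10^-12)(5.23×10^-4)(1.198×10^11) = 5.55×10^-4 A.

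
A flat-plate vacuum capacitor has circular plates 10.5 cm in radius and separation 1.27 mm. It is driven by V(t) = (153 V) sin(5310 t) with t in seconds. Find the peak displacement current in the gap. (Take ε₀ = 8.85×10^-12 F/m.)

1.96×10^-4 A

(dE/dt)_max = V₀ω/d = 6.397×10^8 V/(m·s); ω = 5310 rad/s.
I_d,max = ε₀ A (dE/dt)_max = (8.85×10^-12)(0.03464)(6.397×10^8) = 1.96×10^-4 A.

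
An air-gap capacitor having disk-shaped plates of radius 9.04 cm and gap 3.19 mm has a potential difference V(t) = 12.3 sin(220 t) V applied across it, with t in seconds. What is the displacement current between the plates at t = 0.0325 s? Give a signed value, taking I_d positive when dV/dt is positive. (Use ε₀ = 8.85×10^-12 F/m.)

C = ε₀A/d = (8.85×10^-12)(0.02567)/(3.19×10^-3) = 7.122×10^-11 F. dV/dt = V₀ω·cos(ωt); at ωt = 7.15 rad this factor is 0.6473.
I_d = C dV/dt = (7.122×10^-11)(12.3)(220)(0.6473) = 1.25×10^-7 A.

1.25×10^-7 A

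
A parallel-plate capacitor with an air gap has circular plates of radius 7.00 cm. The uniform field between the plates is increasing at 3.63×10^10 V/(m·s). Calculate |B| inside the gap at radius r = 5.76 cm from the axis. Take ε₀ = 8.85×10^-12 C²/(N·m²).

1.16×10^-8 T

Through the whole plate area (πR² = 0.01539 m²), I_d = ε₀ πR² dE/dt = 4.944×10^-3 A.
An Ampèrian loop of radius r encloses a fraction (r/R)² of I_d. Then B·2πr = μ₀ I_d (r/R)², giving B = μ₀ I_d r/(2πR²) = 1.16×10^-8 T.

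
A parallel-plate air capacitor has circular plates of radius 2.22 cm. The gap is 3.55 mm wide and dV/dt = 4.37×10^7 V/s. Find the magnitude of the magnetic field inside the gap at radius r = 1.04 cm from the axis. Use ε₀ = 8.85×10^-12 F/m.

I_d = C dV/dt with C = ε₀πR²/d = 3.859×10^-12 F, so I_d = (3.859×10^-12)(4.37×10^7) = 1.686×10^-4 A.
For r < R the Ampère–Maxwell law gives B(2πr) = μ₀ I_d (r²/R²), so B = μ₀ I_d r/(2πR²) = (4π×10^-7)(1.686×10^-4)(0.0104)/(2π·0.0222²) = 7.12×10^-10 T.

7.12×10^-10 T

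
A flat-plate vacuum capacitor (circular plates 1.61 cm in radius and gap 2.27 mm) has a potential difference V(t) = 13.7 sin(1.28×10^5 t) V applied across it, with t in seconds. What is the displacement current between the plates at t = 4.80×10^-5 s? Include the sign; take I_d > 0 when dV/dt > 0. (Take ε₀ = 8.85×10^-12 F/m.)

C = ε₀A/d = (8.85×10^-12)(8.143×10^-4)/(2.27×10^-3) = 3.175×10^-12 F. dV/dt = V₀ω·cos(ωt); at ωt = 6.144 rad this factor is 0.9903.
I_d = C dV/dt = (3.175×10^-12)(13.7)(1.28×10^5)(0.9903) = 5.51×10^-6 A.

5.51×10^-6 A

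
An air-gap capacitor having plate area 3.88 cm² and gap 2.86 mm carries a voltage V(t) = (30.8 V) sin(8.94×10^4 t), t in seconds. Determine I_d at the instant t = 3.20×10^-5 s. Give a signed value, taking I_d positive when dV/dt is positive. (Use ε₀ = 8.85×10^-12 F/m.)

C = ε₀A/d = (8.85×10^-12)(3.88×10^-4)/(2.86×10^-3) = 1.201×10^-12 F. dV/dt = V₀ω·cos(ωt); at ωt = 2.8608 rad this factor is -0.9608.
I_d = C dV/dt = (1.201×10^-12)(30.8)(8.94×10^4)(-0.9608) = -3.18×10^-6 A.

-3.18×10^-6 A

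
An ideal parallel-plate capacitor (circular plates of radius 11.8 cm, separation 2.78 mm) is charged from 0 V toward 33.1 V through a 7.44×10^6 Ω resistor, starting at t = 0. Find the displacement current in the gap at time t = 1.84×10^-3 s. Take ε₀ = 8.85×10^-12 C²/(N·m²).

7.53×10^-7 A

C = ε₀A/d = (8.85×10^-12)(0.04374)/(2.78×10^-3) = 1.392×10^-10 F, so τ = RC = 1.036×10^-3 s.
The conduction current is I(t) = (V₀/R) e^(−t/τ), and the displacement current between the plates equals it.
t/τ = 1.776; I_d = (33.1/7.44×10^6) · e^(−1.776) = (4.449×10^-6)(0.1693) = 7.53×10^-7 A.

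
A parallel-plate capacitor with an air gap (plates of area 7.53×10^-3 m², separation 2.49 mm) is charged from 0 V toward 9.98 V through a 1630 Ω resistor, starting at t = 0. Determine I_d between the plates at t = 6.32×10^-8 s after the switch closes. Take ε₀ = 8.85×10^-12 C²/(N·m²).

C = ε₀A/d = (8.85×10^-12)(7.53×10^-3)/(2.49×10^-3) = 2.676×10^-11 F and τ = RC = 4.362×10^-8 s. I_d in the gap equals the RC charging current.
I_d(t) = (V₀/R) e^(−t/τ) = 6.123×10^-3 · e^(−1.449) = 1.44×10^-3 A.

1.44×10^-3 A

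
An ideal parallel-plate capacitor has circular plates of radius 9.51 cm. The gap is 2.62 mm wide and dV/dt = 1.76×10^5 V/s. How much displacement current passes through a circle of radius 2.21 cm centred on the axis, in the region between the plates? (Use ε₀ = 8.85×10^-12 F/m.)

dE/dt = (dV/dt)/d = 6.718×10^7 V/(m·s); I_d = ε₀(πR²)(dE/dt) = (8.85×10^-12)(0.02841)(6.718×10^7) = 1.689×10^-5 A.
Through an area πr² the displacement current is I_d·(πr²/πR²) = I_d (r/R)² = 9.12×10^-7 A.

9.12×10^-7 A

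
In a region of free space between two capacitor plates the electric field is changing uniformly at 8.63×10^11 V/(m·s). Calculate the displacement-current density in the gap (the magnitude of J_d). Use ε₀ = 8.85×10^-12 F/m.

J_d = ε₀ dE/dt = (8.85×10^-12)(8.63×10^11) = 7.64 A/m².

7.64 A/m²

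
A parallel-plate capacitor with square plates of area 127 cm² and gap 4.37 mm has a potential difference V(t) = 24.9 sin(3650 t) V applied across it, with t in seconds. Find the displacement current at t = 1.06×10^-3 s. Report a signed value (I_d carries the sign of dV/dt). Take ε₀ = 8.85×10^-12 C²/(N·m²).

C = ε₀A/d = (8.85×10^-12)(0.0127)/(4.37×10^-3) = 2.572×10^-11 F. dV/dt = V₀ω·cos(ωt); at ωt = 3.869 rad this factor is -0.7469.
I_d = C dV/dt = (2.572×10^-11)(24.9)(3650)(-0.7469) = -1.75×10^-6 A.

-1.75×10^-6 A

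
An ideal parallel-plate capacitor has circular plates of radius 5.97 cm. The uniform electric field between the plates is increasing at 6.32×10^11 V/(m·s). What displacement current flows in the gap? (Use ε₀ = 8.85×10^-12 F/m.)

The displacement current is ε₀ times dΦ_E/dt = ε₀ A dE/dt = (8.85×10^-12)(0.01120)(6.32×10^11) = 0.0626 A.

0.0626 A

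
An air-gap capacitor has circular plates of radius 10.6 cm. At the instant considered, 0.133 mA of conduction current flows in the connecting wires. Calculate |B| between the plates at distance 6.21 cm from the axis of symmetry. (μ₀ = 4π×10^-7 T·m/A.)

1.47×10^-10 T

By continuity the displacement current in the gap matches the conduction current: I_d = 1.33×10^-4 A.
∮B·dl = μ₀ I_d,enc with I_d,enc = I_d r²/R² = 4.565×10^-5 A; so B = μ₀ I_d,enc/(2πr) = 1.47×10^-10 T.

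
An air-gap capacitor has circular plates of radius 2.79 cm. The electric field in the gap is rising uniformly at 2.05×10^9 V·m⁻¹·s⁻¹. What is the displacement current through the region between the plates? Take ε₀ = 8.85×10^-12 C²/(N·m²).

I_d = ε₀ A (dE/dt) = (8.85×10^-12)(2.445×10^-3 m²)(2.05×10^9) = 4.44×10^-5 A.

4.44×10^-5 A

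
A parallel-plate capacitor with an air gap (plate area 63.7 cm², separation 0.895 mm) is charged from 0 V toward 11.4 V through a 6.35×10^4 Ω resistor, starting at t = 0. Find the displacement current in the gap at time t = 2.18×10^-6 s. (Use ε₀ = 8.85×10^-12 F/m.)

1.04×10^-4 A

C = ε₀A/d = (8.85×10^-12)(6.37×10^-3)/(8.95×10^-4) = 6.299×10^-11 F and τ = RC = 4.000×10^-6 s. I_d in the gap equals the RC charging current.
I_d(t) = (V₀/R) e^(−t/τ) = 1.795×10^-4 · e^(−0.5450) = 1.04×10^-4 A.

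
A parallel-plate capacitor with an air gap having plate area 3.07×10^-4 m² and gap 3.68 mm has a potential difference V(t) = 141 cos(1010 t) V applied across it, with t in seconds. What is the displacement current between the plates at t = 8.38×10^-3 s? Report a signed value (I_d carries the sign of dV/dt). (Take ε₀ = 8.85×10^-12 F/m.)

-8.62×10^-8 A

dV/dt = (141)(1010)·−sin(8.4638) = -1.167×10^5 V/s.
I_d = C dV/dt with C = ε₀A/d = (8.85×10^-12)(3.07×10^-4)/(3.68×10^-3) = 7.383×10^-13 F, so I_d = (7.383×10^-13)(-1.167×10^5) = -8.62×10^-8 A.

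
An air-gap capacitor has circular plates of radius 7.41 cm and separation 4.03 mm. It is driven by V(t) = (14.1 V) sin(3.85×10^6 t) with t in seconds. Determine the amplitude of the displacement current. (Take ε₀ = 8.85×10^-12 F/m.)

2.06×10^-3 A

(dE/dt)_max = V₀ω/d = 1.347×10^10 V/(m·s); ω = 3.85×10^6 rad/s.
I_d,max = ε₀ A (dE/dt)_max = (8.85×10^-12)(0.01725)(1.347×10^10) = 2.06×10^-3 A.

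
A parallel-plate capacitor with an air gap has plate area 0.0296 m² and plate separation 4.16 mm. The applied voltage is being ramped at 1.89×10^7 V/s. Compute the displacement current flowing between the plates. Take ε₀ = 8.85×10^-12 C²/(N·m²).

1.19×10^-3 A

The displacement current equals the charging current C dV/dt. With C = ε₀A/d = (8.85×10^-12)(0.0296)/(4.16×10^-3) = 6.297×10^-11 F, I_d = (6.297×10^-11)(1.89×10^7) = 1.19×10^-3 A.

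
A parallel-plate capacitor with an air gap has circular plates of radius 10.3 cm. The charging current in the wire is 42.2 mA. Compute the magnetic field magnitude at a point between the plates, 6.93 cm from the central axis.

5.51×10^-8 T

Between the plates the displacement current equals the wire current: I_d = 42.2 mA = 0.0422 A.
For r < R the Ampère–Maxwell law gives B(2πr) = μ₀ I_d (r²/R²), so B = μ₀ I_d r/(2πR²) = (4π×10^-7)(0.0422)(0.0693)/(2π·0.103²) = 5.51×10^-8 T.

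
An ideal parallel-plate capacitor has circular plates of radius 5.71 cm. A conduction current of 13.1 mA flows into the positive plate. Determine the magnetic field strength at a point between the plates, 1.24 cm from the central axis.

9.96×10^-9 T

Between the plates the displacement current equals the wire current: I_d = 13.1 mA = 0.0131 A.
For r < R the Ampère–Maxwell law gives B(2πr) = μ₀ I_d (r²/R²), so B = μ₀ I_d r/(2πR²) = (4π×10^-7)(0.0131)(0.0124)/(2π·0.0571²) = 9.96×10^-9 T.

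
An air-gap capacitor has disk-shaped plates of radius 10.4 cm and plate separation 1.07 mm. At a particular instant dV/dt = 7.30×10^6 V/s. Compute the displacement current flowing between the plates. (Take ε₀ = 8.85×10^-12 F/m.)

The displacement current equals the charging current C dV/dt. With C = ε₀A/d = (8.85×10^-12)(0.03398)/(1.07×10^-3) = 2.810×10^-10 F, I_d = (2.810×10^-10)(7.30×10^6) = 2.05×10^-3 A.

2.05×10^-3 A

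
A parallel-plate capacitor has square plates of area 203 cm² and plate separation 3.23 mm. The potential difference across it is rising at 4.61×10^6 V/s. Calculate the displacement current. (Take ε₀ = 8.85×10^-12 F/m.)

The displacement current equals the charging current C dV/dt. With C = ε₀A/d = (8.85×10^-12)(0.0203)/(3.23×10^-3) = 5.562×10^-11 F, I_d = (5.562×10^-11)(4.61×10^6) = 2.56×10^-4 A.

2.56×10^-4 A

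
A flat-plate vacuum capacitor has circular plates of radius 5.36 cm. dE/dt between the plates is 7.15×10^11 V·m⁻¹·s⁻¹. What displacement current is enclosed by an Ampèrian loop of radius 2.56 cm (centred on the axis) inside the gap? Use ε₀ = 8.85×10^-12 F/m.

Through the whole plate area (πR² = 9.026×10^-3 m²), I_d = ε₀ πR² dE/dt = 0.05711 A.
Since J_d is uniform, the enclosed fraction is (r/R)² = 0.2281, giving I_d,enc = 0.0130 A.

0.0130 A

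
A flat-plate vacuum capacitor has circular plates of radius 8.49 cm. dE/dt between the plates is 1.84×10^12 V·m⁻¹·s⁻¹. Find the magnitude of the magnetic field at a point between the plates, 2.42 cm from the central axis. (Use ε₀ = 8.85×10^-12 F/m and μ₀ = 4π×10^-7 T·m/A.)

Total displacement current: I_d = ε₀(πR²)(dE/dt) = (8.85×10^-12)(0.02264)(1.84×10^12) = 0.3687 A.
For r < R the Ampère–Maxwell law gives B(2πr) = μ₀ I_d (r²/R²), so B = μ₀ I_d r/(2πR²) = (4π×10^-7)(0.3687)(0.0242)/(2π·0.0849²) = 2.48×10^-7 T.

2.48×10^-7 T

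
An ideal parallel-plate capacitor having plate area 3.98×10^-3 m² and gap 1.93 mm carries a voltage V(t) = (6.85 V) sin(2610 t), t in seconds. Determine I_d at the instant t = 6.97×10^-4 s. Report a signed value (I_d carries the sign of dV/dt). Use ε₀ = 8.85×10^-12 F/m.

-8.02×10^-8 A

C = ε₀A/d = (8.85×10^-12)(3.98×10^-3)/(1.93×10^-3) = 1.825×10^-11 F. dV/dt = V₀ω·cos(ωt); at ωt = 1.81917 rad this factor is -0.2458.
I_d = C dV/dt = (1.825×10^-11)(6.85)(2610)(-0.2458) = -8.02×10^-8 A.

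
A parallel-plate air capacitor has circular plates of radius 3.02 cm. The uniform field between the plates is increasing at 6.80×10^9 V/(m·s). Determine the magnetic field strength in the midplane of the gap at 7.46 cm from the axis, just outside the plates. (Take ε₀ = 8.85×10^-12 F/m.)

I_d = ε₀ dΦ_E/dt = ε₀ πR² (dE/dt) = (8.85×10^-12)(2.865×10^-3)(6.80×10^9) = 1.724×10^-4 A through the full plate area.
With r > R the enclosed displacement current is the full I_d; B = μ₀ I_d / (2πr) = 4.62×10^-10 T.

4.62×10^-10 T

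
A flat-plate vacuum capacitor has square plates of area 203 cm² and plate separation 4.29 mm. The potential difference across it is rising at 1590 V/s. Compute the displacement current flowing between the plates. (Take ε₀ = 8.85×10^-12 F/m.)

The displacement current equals the charging current C dV/dt. With C = ε₀A/d = (8.85×10^-12)(0.0203)/(4.29×10^-3) = 4.188×10^-11 F, I_d = (4.188×10^-11)(1590) = 6.66×10^-8 A.

6.66×10^-8 A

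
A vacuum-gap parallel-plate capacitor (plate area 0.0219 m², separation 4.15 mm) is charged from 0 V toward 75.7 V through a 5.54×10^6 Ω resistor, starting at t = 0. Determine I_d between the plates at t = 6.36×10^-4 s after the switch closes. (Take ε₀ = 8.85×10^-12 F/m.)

C = ε₀A/d = (8.85×10^-12)(0.0219)/(4.15×10^-3) = 4.670×10^-11 F and τ = RC = 2.587×10^-4 s. I_d in the gap equals the RC charging current.
I_d(t) = (V₀/R) e^(−t/τ) = 1.366×10^-5 · e^(−2.458) = 1.17×10^-6 A.

1.17×10^-6 A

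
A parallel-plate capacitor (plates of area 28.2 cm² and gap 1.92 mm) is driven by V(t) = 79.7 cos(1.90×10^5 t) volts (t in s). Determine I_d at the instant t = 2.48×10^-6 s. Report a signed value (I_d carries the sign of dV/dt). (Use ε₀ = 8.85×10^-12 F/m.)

-8.94×10^-5 A

C = ε₀A/d = (8.85×10^-12)(2.82×10^-3)/(1.92×10^-3) = 1.300×10^-11 F. dV/dt = V₀ω·−sin(ωt); at ωt = 0.4712 rad this factor is -0.4540.
I_d = C dV/dt = (1.300×10^-11)(79.7)(1.90×10^5)(-0.4540) = -8.94×10^-5 A.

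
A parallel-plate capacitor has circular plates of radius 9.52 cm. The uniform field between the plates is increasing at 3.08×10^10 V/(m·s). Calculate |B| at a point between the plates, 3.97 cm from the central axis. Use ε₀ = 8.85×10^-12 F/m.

Total displacement current: I_d = ε₀(πR²)(dE/dt) = (8.85×10^-12)(0.02847)(3.08×10^10) = 7.760×10^-3 A.
For r < R the Ampère–Maxwell law gives B(2πr) = μ₀ I_d (r²/R²), so B = μ₀ I_d r/(2πR²) = (4π×10^-7)(7.760×10^-3)(0.0397)/(2π·0.0952²) = 6.80×10^-9 T.

6.80×10^-9 T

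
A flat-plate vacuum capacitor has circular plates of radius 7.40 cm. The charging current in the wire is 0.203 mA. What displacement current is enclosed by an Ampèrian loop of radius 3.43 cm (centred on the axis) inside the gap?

4.36×10^-5 A

Between the plates the displacement current equals the wire current: I_d = 0.203 mA = 2.03×10^-4 A.
Through an area πr² the displacement current is I_d·(πr²/πR²) = I_d (r/R)² = 4.36×10^-5 A.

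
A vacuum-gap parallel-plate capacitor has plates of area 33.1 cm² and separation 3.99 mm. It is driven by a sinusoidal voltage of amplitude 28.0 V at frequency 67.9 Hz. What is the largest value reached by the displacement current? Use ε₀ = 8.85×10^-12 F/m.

8.77×10^-8 A

C = ε₀A/d = (8.85×10^-12)(3.31×10^-3)/(3.99×10^-3) = 7.342×10^-12 F; ω = 2πf = 426.6 rad/s.
I_d = C dV/dt, so |I_d|_max = C V₀ ω = (7.342×10^-12)(28.0)(426.6) = 8.77×10^-8 A.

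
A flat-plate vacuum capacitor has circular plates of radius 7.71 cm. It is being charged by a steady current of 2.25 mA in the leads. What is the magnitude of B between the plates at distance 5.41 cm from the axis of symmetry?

4.10×10^-9 T

By continuity the displacement current in the gap matches the conduction current: I_d = 2.25×10^-3 A.
For r < R the Ampère–Maxwell law gives B(2πr) = μ₀ I_d (r²/R²), so B = μ₀ I_d r/(2πR²) = (4π×10^-7)(2.25×10^-3)(0.0541)/(2π·0.0771²) = 4.10×10^-9 T.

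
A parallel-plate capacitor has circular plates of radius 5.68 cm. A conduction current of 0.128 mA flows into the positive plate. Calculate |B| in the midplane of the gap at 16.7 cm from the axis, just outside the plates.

1.53×10^-10 T

Between the plates the displacement current equals the wire current: I_d = 0.128 mA = 1.28×10^-4 A.
With r > R the enclosed displacement current is the full I_d; B = μ₀ I_d / (2πr) = 1.53×10^-10 T.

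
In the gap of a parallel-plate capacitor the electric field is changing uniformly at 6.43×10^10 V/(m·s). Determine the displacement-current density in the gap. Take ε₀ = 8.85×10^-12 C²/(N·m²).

The displacement-current density is ε₀ ∂E/∂t = (8.85×10^-12)(6.43×10^10) = 0.569 A/m².

0.569 A/m²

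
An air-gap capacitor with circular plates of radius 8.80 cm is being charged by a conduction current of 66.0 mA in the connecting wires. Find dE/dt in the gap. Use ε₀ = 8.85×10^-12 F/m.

3.07×10^11 V/(m·s)

Charge continuity gives I_d = I = 0.0660 A between the plates.
Inverting I_d = ε₀ A dE/dt gives dE/dt = 0.0660 / (8.85×10^-12 · 0.02433) = 3.07×10^11 V/(m·s).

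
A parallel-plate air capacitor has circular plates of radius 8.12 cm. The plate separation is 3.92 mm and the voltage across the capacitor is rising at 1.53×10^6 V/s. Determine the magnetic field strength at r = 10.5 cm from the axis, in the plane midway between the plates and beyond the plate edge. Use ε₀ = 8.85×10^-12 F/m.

dE/dt = (dV/dt)/d = 3.903×10^8 V/(m·s); I_d = ε₀(πR²)(dE/dt) = (8.85×10^-12)(0.02071)(3.903×10^8) = 7.154×10^-5 A.
Outside the plates the loop encloses all of I_d, so B·2πr = μ₀ I_d and B = 1.36×10^-10 T.

1.36×10^-10 T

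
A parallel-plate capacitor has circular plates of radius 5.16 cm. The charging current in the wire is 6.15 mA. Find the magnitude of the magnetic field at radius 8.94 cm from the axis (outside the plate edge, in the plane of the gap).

No conduction current crosses the gap, so I_d there equals the 6.15×10^-3 A in the leads.
Outside the plates the loop encloses all of I_d, so B·2πr = μ₀ I_d and B = 1.38×10^-8 T.

1.38×10^-8 T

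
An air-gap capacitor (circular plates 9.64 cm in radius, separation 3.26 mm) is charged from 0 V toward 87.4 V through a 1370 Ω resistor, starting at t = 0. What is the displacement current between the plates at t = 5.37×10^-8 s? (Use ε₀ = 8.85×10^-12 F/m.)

C = ε₀A/d = (8.85×10^-12)(0.02919)/(3.26×10^-3) = 7.924×10^-11 F, so τ = RC = 1.086×10^-7 s.
The conduction current is I(t) = (V₀/R) e^(−t/τ), and the displacement current between the plates equals it.
t/τ = 0.4945; I_d = (87.4/1370) · e^(−0.4945) = (0.06380)(0.6099) = 0.0389 A.

0.0389 A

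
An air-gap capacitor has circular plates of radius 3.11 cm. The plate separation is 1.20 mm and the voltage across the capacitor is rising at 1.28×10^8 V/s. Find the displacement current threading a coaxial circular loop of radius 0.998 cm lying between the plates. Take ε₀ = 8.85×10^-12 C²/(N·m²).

2.95×10^-4 A

I_d = C dV/dt with C = ε₀πR²/d = 2.241×10^-11 F, so I_d = (2.241×10^-11)(1.28×10^8) = 2.868×10^-3 A.
Since J_d is uniform, the enclosed fraction is (r/R)² = 0.1030, giving I_d,enc = 2.95×10^-4 A.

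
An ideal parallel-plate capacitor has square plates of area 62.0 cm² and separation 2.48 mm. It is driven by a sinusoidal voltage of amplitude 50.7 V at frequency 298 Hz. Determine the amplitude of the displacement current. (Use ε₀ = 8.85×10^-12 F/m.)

2.10×10^-6 A

The displacement current equals the conduction current C dV/dt, which peaks at C V₀ ω.
With C = ε₀A/d = (8.85×10^-12)(6.20×10^-3)/(2.48×10^-3) = 2.213×10^-11 F and ω = 2πf = 1872 rad/s, I_d,max = (2.213×10^-11)(50.7)(1872) = 2.10×10^-6 A.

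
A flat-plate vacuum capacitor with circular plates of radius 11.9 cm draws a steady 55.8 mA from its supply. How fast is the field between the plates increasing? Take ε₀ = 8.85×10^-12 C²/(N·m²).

Charge continuity gives I_d = I = 0.0558 A between the plates.
Then dE/dt = I_d/(ε₀A) = 1.42×10^11 V/(m·s).

1.42×10^11 V/(m·s)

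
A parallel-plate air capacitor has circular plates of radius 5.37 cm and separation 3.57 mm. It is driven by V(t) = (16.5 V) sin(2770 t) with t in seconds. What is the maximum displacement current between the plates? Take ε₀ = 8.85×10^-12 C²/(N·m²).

1.03×10^-6 A

The displacement current equals the conduction current C dV/dt, which peaks at C V₀ ω.
With C = ε₀A/d = (8.85×10^-12)(9.059×10^-3)/(3.57×10^-3) = 2.246×10^-11 F and ω = 2770 rad/s, I_d,max = (2.246×10^-11)(16.5)(2770) = 1.03×10^-6 A.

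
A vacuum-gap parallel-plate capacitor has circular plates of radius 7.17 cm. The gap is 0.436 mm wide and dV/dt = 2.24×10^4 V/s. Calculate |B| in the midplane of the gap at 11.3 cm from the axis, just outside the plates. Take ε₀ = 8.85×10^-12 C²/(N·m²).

1.30×10^-11 T

dE/dt = (dV/dt)/d = 5.138×10^7 V/(m·s); I_d = ε₀(πR²)(dE/dt) = (8.85×10^-12)(0.01615)(5.138×10^7) = 7.344×10^-6 A.
With r > R the enclosed displacement current is the full I_d; B = μ₀ I_d / (2πr) = 1.30×10^-11 T.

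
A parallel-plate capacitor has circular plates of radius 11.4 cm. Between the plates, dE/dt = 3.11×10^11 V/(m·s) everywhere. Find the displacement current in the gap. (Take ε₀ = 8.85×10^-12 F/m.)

0.112 A

With a uniform field, Φ_E = EA, so I_d = ε₀ A dE/dt = 0.112 A.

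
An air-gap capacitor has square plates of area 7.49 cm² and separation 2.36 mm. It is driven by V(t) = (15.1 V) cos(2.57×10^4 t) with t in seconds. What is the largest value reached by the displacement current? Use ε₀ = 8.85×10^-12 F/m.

(dE/dt)_max = V₀ω/d = 1.644×10^8 V/(m·s); ω = 2.57×10^4 rad/s.
I_d,max = ε₀ A (dE/dt)_max = (8.85×10^-12)(7.49×10^-4)(1.644×10^8) = 1.09×10^-6 A.

1.09×10^-6 A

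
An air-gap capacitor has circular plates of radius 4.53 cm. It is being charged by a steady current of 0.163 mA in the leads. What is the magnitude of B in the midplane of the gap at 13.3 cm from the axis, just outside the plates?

Between the plates the displacement current equals the wire current: I_d = 0.163 mA = 1.63×10^-4 A.
Outside the plates the loop encloses all of I_d, so B·2πr = μ₀ I_d and B = 2.45×10^-10 T.

2.45×10^-10 T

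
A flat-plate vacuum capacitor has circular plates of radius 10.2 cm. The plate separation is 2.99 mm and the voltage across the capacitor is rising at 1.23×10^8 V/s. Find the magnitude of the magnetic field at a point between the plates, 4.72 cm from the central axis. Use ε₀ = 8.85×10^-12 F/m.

dE/dt = (dV/dt)/d = 4.114×10^10 V/(m·s); I_d = ε₀(πR²)(dE/dt) = (8.85×10^-12)(0.03269)(4.114×10^10) = 0.01190 A.
For r < R the Ampère–Maxwell law gives B(2πr) = μ₀ I_d (r²/R²), so B = μ₀ I_d r/(2πR²) = (4π×10^-7)(0.01190)(0.0472)/(2π·0.102²) = 1.08×10^-8 T.

1.08×10^-8 T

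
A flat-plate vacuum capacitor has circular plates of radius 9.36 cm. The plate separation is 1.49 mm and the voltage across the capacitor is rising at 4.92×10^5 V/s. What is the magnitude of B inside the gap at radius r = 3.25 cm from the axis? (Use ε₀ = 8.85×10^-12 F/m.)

5.97×10^-11 T

dE/dt = (dV/dt)/d = 3.302×10^8 V/(m·s); I_d = ε₀(πR²)(dE/dt) = (8.85×10^-12)(0.02752)(3.302×10^8) = 8.042×10^-5 A.
An Ampèrian loop of radius r encloses a fraction (r/R)² of I_d. Then B·2πr = μ₀ I_d (r/R)², giving B = μ₀ I_d r/(2πR²) = 5.97×10^-11 T.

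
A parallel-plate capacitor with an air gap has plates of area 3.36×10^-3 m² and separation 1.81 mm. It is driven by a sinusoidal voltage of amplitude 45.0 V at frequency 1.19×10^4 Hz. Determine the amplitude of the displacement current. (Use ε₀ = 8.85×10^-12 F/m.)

The displacement current equals the conduction current C dV/dt, which peaks at C V₀ ω.
With C = ε₀A/d = (8.85×10^-12)(3.36×10^-3)/(1.81×10^-3) = 1.643×10^-11 F and ω = 2πf = 7.477×10^4 rad/s, I_d,max = (1.643×10^-11)(45.0)(7.477×10^4) = 5.53×10^-5 A.

5.53×10^-5 A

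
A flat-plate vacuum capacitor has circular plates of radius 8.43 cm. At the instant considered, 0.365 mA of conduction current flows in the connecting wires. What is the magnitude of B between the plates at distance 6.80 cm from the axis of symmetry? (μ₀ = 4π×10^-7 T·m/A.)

6.99×10^-10 T

No conduction current crosses the gap, so I_d there equals the 3.65×10^-4 A in the leads.
∮B·dl = μ₀ I_d,enc with I_d,enc = I_d r²/R² = 2.375×10^-4 A; so B = μ₀ I_d,enc/(2πr) = 6.99×10^-10 T.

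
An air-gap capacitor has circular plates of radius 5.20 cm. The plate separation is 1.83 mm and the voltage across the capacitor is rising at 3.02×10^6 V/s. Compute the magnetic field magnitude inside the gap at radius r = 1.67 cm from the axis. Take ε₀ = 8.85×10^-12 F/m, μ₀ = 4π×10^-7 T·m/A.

With E = V/d, dE/dt = 1.650×10^9 V/(m·s) and πR² = 8.495×10^-3 m², giving I_d = ε₀ πR² dE/dt = 1.240×10^-4 A.
An Ampèrian loop of radius r encloses a fraction (r/R)² of I_d. Then B·2πr = μ₀ I_d (r/R)², giving B = μ₀ I_d r/(2πR²) = 1.53×10^-10 T.

1.53×10^-10 T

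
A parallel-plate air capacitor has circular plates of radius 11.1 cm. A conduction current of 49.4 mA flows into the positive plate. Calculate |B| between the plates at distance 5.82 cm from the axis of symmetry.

No conduction current crosses the gap, so I_d there equals the 0.0494 A in the leads.
An Ampèrian loop of radius r encloses a fraction (r/R)² of I_d. Then B·2πr = μ₀ I_d (r/R)², giving B = μ₀ I_d r/(2πR²) = 4.67×10^-8 T.

4.67×10^-8 T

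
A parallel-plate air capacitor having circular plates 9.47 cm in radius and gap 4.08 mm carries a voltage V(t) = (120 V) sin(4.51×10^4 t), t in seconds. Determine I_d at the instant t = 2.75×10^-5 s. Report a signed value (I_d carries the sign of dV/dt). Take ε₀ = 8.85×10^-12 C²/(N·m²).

dV/dt = (120)(4.51×10^4)·cos(1.24025) = 1.757×10^6 V/s.
I_d = C dV/dt with C = ε₀A/d = (8.85×10^-12)(0.02817)/(4.08×10^-3) = 6.110×10^-11 F, so I_d = (6.110×10^-11)(1.757×10^6) = 1.07×10^-4 A.

1.07×10^-4 A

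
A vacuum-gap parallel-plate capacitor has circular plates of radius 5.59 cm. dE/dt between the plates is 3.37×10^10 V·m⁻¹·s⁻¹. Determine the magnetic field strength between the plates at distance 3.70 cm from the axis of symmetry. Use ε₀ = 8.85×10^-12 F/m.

Total displacement current: I_d = ε₀(πR²)(dE/dt) = (8.85×10^-12)(9.817×10^-3)(3.37×10^10) = 2.928×10^-3 A.
An Ampèrian loop of radius r encloses a fraction (r/R)² of I_d. Then B·2πr = μ₀ I_d (r/R)², giving B = μ₀ I_d r/(2πR²) = 6.93×10^-9 T.

6.93×10^-9 T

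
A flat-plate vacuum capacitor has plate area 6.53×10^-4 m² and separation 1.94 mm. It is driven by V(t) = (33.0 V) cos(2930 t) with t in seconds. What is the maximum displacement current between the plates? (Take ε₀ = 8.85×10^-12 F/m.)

2.88×10^-7 A

(dE/dt)_max = V₀ω/d = 4.984×10^7 V/(m·s); ω = 2930 rad/s.
I_d,max = ε₀ A (dE/dt)_max = (8.85×10^-12)(6.53×10^-4)(4.984×10^7) = 2.88×10^-7 A.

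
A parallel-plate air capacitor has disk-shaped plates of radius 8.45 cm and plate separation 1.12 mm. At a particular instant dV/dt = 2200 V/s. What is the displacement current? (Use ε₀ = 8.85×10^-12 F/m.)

C = ε₀A/d = (8.85×10^-12)(0.02243)/(1.12×10^-3) = 1.772×10^-10 F.
I_d = C dV/dt = (1.772×10^-10)(2200) = 3.90×10^-7 A.

3.90×10^-7 A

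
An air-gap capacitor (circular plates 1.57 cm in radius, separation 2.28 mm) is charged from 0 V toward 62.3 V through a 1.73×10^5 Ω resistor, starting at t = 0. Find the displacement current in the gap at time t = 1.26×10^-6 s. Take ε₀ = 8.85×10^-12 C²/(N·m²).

With C = ε₀A/d = (8.85×10^-12)(7.744×10^-4)/(2.28×10^-3) = 3.006×10^-12 F, the time constant is τ = RC = 5.200×10^-7 s, so t/τ = 2.423 and e^(−t/τ) = 0.08866.
I_d = I_cond = (V₀/R) e^(−t/τ) = (3.601×10^-4)(0.08866) = 3.19×10^-5 A.

3.19×10^-5 A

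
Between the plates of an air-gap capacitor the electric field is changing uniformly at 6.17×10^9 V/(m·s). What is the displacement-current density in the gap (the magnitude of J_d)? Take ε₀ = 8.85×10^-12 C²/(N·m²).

J_d = ε₀ dE/dt = (8.85×10^-12)(6.17×10^9) = 0.0546 A/m².

0.0546 A/m²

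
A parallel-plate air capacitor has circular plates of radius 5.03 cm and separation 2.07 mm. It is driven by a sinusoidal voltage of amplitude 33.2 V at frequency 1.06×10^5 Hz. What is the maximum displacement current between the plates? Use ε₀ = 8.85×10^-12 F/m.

The displacement current equals the conduction current C dV/dt, which peaks at C V₀ ω.
With C = ε₀A/d = (8.85×10^-12)(7.949×10^-3)/(2.07×10^-3) = 3.398×10^-11 F and ω = 2πf = 6.660×10^5 rad/s, I_d,max = (3.398×10^-11)(33.2)(6.660×10^5) = 7.51×10^-4 A.

7.51×10^-4 A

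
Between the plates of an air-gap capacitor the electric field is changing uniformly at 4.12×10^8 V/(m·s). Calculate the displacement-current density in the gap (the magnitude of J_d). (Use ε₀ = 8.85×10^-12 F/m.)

3.65×10^-3 A/m²

J_d = ε₀ dE/dt = (8.85×10^-12)(4.12×10^8) = 3.65×10^-3 A/m².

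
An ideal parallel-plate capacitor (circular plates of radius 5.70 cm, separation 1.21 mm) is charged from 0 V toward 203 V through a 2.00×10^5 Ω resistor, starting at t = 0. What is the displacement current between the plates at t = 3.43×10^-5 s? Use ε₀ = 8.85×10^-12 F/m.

1.02×10^-4 A

C = ε₀A/d = (8.85×10^-12)(0.01021)/(1.21×10^-3) = 7.468×10^-11 F, so τ = RC = 1.494×10^-5 s.
The conduction current is I(t) = (V₀/R) e^(−t/τ), and the displacement current between the plates equals it.
t/τ = 2.296; I_d = (203/2.00×10^5) · e^(−2.296) = (1.015×10^-3)(0.1007) = 1.02×10^-4 A.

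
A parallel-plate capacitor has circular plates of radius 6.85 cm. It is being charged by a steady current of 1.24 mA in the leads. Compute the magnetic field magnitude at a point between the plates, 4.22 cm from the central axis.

Between the plates the displacement current equals the wire current: I_d = 1.24 mA = 1.24×10^-3 A.
∮B·dl = μ₀ I_d,enc with I_d,enc = I_d r²/R² = 4.706×10^-4 A; so B = μ₀ I_d,enc/(2πr) = 2.23×10^-9 T.

2.23×10^-9 T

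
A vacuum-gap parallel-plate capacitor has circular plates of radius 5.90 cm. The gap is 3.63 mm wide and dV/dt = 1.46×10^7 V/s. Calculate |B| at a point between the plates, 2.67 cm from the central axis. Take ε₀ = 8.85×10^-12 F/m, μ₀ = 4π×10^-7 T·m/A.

I_d = C dV/dt with C = ε₀πR²/d = 2.667×10^-11 F, so I_d = (2.667×10^-11)(1.46×10^7) = 3.894×10^-4 A.
An Ampèrian loop of radius r encloses a fraction (r/R)² of I_d. Then B·2πr = μ₀ I_d (r/R)², giving B = μ₀ I_d r/(2πR²) = 5.97×10^-10 T.

5.97×10^-10 T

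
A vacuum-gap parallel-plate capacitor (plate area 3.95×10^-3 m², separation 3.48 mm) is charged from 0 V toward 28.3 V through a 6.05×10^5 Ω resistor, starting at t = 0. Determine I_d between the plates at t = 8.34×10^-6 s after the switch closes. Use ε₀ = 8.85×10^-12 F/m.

With C = ε₀A/d = (8.85×10^-12)(3.95×10^-3)/(3.48×10^-3) = 1.005×10^-11 F, the time constant is τ = RC = 6.080×10^-6 s, so t/τ = 1.372 and e^(−t/τ) = 0.2536.
I_d = I_cond = (V₀/R) e^(−t/τ) = (4.678×10^-5)(0.2536) = 1.19×10^-5 A.

1.19×10^-5 A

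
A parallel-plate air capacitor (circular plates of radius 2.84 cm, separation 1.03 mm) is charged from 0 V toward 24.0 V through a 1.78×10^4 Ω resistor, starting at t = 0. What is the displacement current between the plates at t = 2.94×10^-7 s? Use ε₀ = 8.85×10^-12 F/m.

C = ε₀A/d = (8.85×10^-12)(2.534×10^-3)/(1.03×10^-3) = 2.177×10^-11 F, so τ = RC = 3.875×10^-7 s.
The conduction current is I(t) = (V₀/R) e^(−t/τ), and the displacement current between the plates equals it.
t/τ = 0.7587; I_d = (24.0/1.78×10^4) · e^(−0.7587) = (1.348×10^-3)(0.4683) = 6.31×10^-4 A.

6.31×10^-4 A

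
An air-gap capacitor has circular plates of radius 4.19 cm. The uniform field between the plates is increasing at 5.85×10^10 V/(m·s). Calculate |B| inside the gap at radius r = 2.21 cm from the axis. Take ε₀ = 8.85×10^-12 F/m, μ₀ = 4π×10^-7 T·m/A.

7.19×10^-9 T

Through the whole plate area (πR² = 5.515×10^-3 m²), I_d = ε₀ πR² dE/dt = 2.855×10^-3 A.
For r < R the Ampère–Maxwell law gives B(2πr) = μ₀ I_d (r²/R²), so B = μ₀ I_d r/(2πR²) = (4π×10^-7)(2.855×10^-3)(0.0221)/(2π·0.0419²) = 7.19×10^-9 T.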